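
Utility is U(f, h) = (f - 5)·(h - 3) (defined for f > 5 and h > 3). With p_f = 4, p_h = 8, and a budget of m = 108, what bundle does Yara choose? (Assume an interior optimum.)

MU_f = (h−3), MU_h = (f−5).
MRS = (h−3)/(f−5).
Tangency: set MRS = p_f/p_h = 4/8 = 0.5.
So (h − 3)/(f − 5) = 0.5, i.e. (h − 3) = 0.5·(f − 5).
Rewrite the budget in excess-of-subsistence terms: 4·(f − 5) + 8·(h − 3) = 108 − 4·5 − 8·3 = 64.
Substituting, 8·(f − 5) = 64, so f − 5 = 8 and f* = 13.
Then h − 3 = 0.5·8 = 4, so h* = 7.

f* = 13, h* = 7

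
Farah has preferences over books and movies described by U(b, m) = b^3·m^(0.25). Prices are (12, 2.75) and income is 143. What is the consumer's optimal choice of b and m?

MU_b = 3·b^2·m^(0.25) and MU_m = 0.25·b^3·m^(-0.75).
MRS = MU_b/MU_m = (12)·m/b.
Tangency: set MRS = p_b/p_m = 12/2.75 = 48/11.
So (12)·m/b = 48/11, i.e. m = (4/11)·b.
Substitute into the budget 12·b + 2.75·m = 143: 13·b = 143, so b* = 11.
Then m* = (4/11)·11 = 4.

b* = 11, m* = 4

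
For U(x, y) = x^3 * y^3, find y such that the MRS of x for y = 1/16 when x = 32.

y = 2

MU_x = 3·x^2·y^3 and MU_y = 3·x^3·y^2.
MRS = MU_x/MU_y = y/x.
Substitute x = 32: MRS = y/32. Setting y/32 = 1/16 gives y = (1/16)·32 = 2.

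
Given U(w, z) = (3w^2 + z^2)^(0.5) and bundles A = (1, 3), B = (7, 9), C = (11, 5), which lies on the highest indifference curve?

Bundle C

Evaluate utility at each bundle:
U(A) = 3.464.
U(B) = 15.100.
U(C) = 19.698.
Highest utility is C, so C ≻ B ≻ A.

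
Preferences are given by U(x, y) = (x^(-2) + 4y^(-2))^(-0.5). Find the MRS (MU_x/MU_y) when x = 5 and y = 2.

MRS = 2/125

For CES with ρ = -2, MRS = (1/4)·(y/x)^3.
At (5, 2): MRS = 2/125.
That is, one extra unit of x is worth 2/125 units of y at the margin.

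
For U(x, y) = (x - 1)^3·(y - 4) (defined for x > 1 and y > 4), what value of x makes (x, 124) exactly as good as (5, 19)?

x = 3

U(5, 19) = 960.
Set U(x, 124) = 960 and solve.
With y = 124: (124 − 4) = 120, so (x − 1)^3 = 960/120 = 8.
Taking the cube root (with x > 1): x − 1 = 2, so x = 3.
Check: U(3, 124) = 960.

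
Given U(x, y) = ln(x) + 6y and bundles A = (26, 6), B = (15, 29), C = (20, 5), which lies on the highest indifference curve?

Evaluate utility at each bundle:
U(A) = 39.258.
U(B) = 176.708.
U(C) = 32.996.
Highest utility is B, so B ≻ A ≻ C.

Bundle B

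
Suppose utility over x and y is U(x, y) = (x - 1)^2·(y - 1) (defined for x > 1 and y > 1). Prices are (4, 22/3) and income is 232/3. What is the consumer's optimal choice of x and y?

x* = 12, y* = 4

MU_x = 2·(x−1)·(y−1), MU_y = (x−1)^2.
MRS = (2/1)·(y−1)/(x−1).
Tangency: set MRS = p_x/p_y = 4/(22/3) = 6/11.
So (2/1)·(y − 1)/(x − 1) = 6/11, i.e. (y − 1) = (3/11)·(x − 1).
Rewrite the budget in excess-of-subsistence terms: 4·(x − 1) + (22/3)·(y − 1) = 232/3 − 4·1 − (22/3)·1 = 66.
Substituting, 6·(x − 1) = 66, so x − 1 = 11 and x* = 12.
Then y − 1 = (3/11)·11 = 3, so y* = 4.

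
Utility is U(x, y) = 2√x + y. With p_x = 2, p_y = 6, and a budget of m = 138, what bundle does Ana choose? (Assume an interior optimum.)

MU_x = 2/(2√x), MU_y = 1.
MRS = 2/(2√x) ÷ 1.
Tangency: set MRS = p_x/p_y = 2/6 = 1/3.
MRS depends only on x: 1/√x = 1/3 ⇒ √x = 1/(1/3) = 3 ⇒ x* = 9.
From the budget, 6·y = 138 − 2·9 = 120, so y* = 20.

x* = 9, y* = 20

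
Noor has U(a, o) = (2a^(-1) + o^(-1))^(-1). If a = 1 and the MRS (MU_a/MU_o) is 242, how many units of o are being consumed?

o = 11

For CES with ρ = -1, MRS = (2/1)·(o/a)^2.
Setting (2/1)·(o/1)^2 = 242 gives (o/1)^2 = 121, so o/1 = 11 and o = 11.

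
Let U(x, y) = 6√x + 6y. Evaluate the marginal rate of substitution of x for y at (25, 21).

MRS = 0.1

MU_x = 6/(2√x), MU_y = 6.
MRS = 6/(2√x) ÷ 6.
At (25, 21): MRS = 0.1.
So at (25, 21) the consumer would give up 0.1 units of y for one more unit of x.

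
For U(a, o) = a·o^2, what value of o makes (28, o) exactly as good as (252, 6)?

o = 18

U(252, 6) = 9072.
Set U(28, o) = 9072 and solve.
With a = 28: o^2 = 9072/28 = 324; taking the square root, o = 18.
Check: U(28, 18) = 9072.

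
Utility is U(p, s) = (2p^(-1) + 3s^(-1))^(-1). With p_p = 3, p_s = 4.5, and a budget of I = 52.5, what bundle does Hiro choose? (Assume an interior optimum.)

p* = 7, s* = 7

For CES with ρ = -1, MRS = (2/3)·(s/p)^2.
Tangency: set MRS = p_p/p_s = 3/4.5 = 2/3.
So (s/p)^2 = 1; taking the square root, s/p = 1, i.e. s = p.
Substitute into the budget 3·p + 4.5·s = 52.5: 7.5·p = 52.5, so p* = 7 and s* = 7.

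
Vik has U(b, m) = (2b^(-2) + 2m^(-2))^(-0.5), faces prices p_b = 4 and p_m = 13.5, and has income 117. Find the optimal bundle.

For CES with ρ = -2, MRS = (m/b)^3.
Tangency: set MRS = p_b/p_m = 4/13.5 = 8/27.
So (m/b)^3 = 8/27; taking the cube root, m/b = 2/3, i.e. m = (2/3)·b.
Substitute into the budget 4·b + 13.5·m = 117: 13·b = 117, so b* = 9 and m* = (2/3)·9 = 6.

b* = 9, m* = 6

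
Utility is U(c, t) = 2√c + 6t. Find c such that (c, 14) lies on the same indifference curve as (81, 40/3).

c = 49

U(81, 40/3) = 98.
Set U(c, 14) = 98 and solve.
With t = 14: 2√c = 98 − 6·14 = 14, so √c = 7 and c = 49.
Check: U(49, 14) = 98.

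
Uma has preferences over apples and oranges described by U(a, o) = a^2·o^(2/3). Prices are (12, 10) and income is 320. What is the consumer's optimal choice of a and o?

MU_a = 2·a·o^(2/3) and MU_o = 2/3·a^2·o^(-1/3).
MRS = MU_a/MU_o = (3)·o/a.
Tangency: set MRS = p_a/p_o = 12/10 = 1.2.
So (3)·o/a = 1.2, i.e. o = 0.4·a.
Substitute into the budget 12·a + 10·o = 320: 16·a = 320, so a* = 20.
Then o* = 0.4·20 = 8.

a* = 20, o* = 8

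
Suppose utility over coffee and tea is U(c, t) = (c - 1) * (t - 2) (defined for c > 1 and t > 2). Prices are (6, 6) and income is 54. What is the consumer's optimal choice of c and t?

c* = 4, t* = 5

MU_c = (t−2), MU_t = (c−1).
MRS = (t−2)/(c−1).
Tangency: set MRS = p_c/p_t = 6/6 = 1.
So (t − 2)/(c − 1) = 1, i.e. (t − 2) = (c − 1).
Rewrite the budget in excess-of-subsistence terms: 6·(c − 1) + 6·(t − 2) = 54 − 6·1 − 6·2 = 36.
Substituting, 12·(c − 1) = 36, so c − 1 = 3 and c* = 4.
Then t − 2 = 3, so t* = 5.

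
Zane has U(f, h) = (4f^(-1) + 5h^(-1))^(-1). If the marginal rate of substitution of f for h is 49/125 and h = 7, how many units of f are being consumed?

f = 10

For CES with ρ = -1, MRS = (4/5)·(h/f)^2.
Setting (4/5)·(7/f)^2 = 49/125 gives (7/f)^2 = 49/100, so 7/f = 0.7 and f = 10.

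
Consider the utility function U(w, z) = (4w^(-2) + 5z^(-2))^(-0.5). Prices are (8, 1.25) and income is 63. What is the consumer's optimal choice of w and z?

For CES with ρ = -2, MRS = (4/5)·(z/w)^3.
Tangency: set MRS = p_w/p_z = 8/1.25 = 6.4.
So (z/w)^3 = 8; taking the cube root, z/w = 2, i.e. z = 2·w.
Substitute into the budget 8·w + 1.25·z = 63: 10.5·w = 63, so w* = 6 and z* = 2·6 = 12.

w* = 6, z* = 12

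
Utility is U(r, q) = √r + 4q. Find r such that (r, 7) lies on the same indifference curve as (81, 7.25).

U(81, 7.25) = 38.
Set U(r, 7) = 38 and solve.
With q = 7: √r = 38 − 4·7 = 10, so √r = 10 and r = 100.
Check: U(100, 7) = 38.

r = 100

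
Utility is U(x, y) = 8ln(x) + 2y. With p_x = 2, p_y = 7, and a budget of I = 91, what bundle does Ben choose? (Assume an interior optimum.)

x* = 14, y* = 9

MU_x = 8/x, MU_y = 2.
MRS = 8/x ÷ 2.
Tangency: set MRS = p_x/p_y = 2/7.
MRS depends only on x: 4/x = 2/7 ⇒ x* = 4/(2/7) = 14.
From the budget, 7·y = 91 − 2·14 = 63, so y* = 9.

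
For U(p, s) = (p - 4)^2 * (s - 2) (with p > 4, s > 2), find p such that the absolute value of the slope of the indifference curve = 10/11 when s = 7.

p = 15

MU_p = 2·(p−4)·(s−2), MU_s = (p−4)^2.
MRS = (2/1)·(s−2)/(p−4).
Substitute s = 7: MRS = 10/(p − 4). Setting this equal to 10/11 gives p − 4 = 10/(10/11) = 11, so p = 15.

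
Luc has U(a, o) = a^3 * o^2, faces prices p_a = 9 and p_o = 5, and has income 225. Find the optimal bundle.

a* = 15, o* = 18

MU_a = 3·a^2·o^2 and MU_o = 2·a^3·o.
MRS = MU_a/MU_o = (3/2)·o/a.
Tangency: set MRS = p_a/p_o = 9/5 = 1.8.
So (3/2)·o/a = 1.8, i.e. o = 1.2·a.
Substitute into the budget 9·a + 5·o = 225: 15·a = 225, so a* = 15.
Then o* = 1.2·15 = 18.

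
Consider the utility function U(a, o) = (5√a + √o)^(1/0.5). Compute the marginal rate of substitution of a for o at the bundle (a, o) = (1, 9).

For CES with ρ = 0.5, MRS = (5/1)·√(o/a).
At (1, 9): MRS = 15.
That is, one extra unit of a is worth 15 units of o at the margin.

MRS = 15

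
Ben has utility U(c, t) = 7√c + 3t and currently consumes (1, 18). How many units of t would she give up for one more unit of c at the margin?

MRS = 7/6

MU_c = 7/(2√c), MU_t = 3.
MRS = 7/(2√c) ÷ 3.
At (1, 18): MRS = 7/6.
So at (1, 18) the consumer would give up 7/6 units of t for one more unit of c.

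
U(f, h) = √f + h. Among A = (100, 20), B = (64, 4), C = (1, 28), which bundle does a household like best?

Bundle A

Evaluate utility at each bundle:
U(A) = 30.000.
U(B) = 12.000.
U(C) = 29.000.
Highest utility is A, so A ≻ C ≻ B.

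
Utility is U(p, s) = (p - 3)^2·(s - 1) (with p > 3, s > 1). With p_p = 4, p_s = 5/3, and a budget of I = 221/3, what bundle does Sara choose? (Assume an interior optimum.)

MU_p = 2·(p−3)·(s−1), MU_s = (p−3)^2.
MRS = (2/1)·(s−1)/(p−3).
Tangency: set MRS = p_p/p_s = 4/(5/3) = 2.4.
So (2/1)·(s − 1)/(p − 3) = 2.4, i.e. (s − 1) = 1.2·(p − 3).
Rewrite the budget in excess-of-subsistence terms: 4·(p − 3) + (5/3)·(s − 1) = 221/3 − 4·3 − (5/3)·1 = 60.
Substituting, 6·(p − 3) = 60, so p − 3 = 10 and p* = 13.
Then s − 1 = 1.2·10 = 12, so s* = 13.

p* = 13, s* = 13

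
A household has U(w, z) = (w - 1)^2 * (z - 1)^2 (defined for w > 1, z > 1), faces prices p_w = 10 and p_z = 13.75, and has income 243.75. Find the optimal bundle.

MU_w = 2·(w−1)·(z−1)^2, MU_z = 2·(w−1)^2·(z−1).
MRS = (z−1)/(w−1).
Tangency: set MRS = p_w/p_z = 10/13.75 = 8/11.
So (z − 1)/(w − 1) = 8/11, i.e. (z − 1) = (8/11)·(w − 1).
Rewrite the budget in excess-of-subsistence terms: 10·(w − 1) + 13.75·(z − 1) = 243.75 − 10·1 − 13.75·1 = 220.
Substituting, 20·(w − 1) = 220, so w − 1 = 11 and w* = 12.
Then z − 1 = (8/11)·11 = 8, so z* = 9.

w* = 12, z* = 9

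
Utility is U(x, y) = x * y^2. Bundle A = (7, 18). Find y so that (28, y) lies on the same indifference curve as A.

y = 9

U(7, 18) = 2268.
Set U(28, y) = 2268 and solve.
With x = 28: y^2 = 2268/28 = 81; taking the square root, y = 9.
Check: U(28, 9) = 2268.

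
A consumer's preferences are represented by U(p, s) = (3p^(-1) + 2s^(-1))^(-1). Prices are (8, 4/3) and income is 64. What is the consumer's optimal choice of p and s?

For CES with ρ = -1, MRS = (3/2)·(s/p)^2.
Tangency: set MRS = p_p/p_s = 8/(4/3) = 6.
So (s/p)^2 = 4; taking the square root, s/p = 2, i.e. s = 2·p.
Substitute into the budget 8·p + (4/3)·s = 64: (32/3)·p = 64, so p* = 6 and s* = 2·6 = 12.

p* = 6, s* = 12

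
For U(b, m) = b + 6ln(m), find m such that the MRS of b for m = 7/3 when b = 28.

MU_b = 1, MU_m = 6/m.
MRS = 1 ÷ (6/m).
MRS depends only on m: (1/6)·m = 7/3 ⇒ m = (7/3)/(1/6) = 14.

m = 14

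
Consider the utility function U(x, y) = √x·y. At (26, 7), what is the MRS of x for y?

MU_x = 0.5·x^(-0.5)·y and MU_y = √x.
MRS = MU_x/MU_y = (0.5)·y/x.
At (26, 7): MRS = 7/52.
The indifference curve has slope −7/52 at this bundle.

MRS = 7/52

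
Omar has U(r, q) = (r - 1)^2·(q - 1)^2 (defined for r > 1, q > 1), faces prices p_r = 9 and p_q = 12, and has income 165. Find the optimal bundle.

r* = 9, q* = 7

MU_r = 2·(r−1)·(q−1)^2, MU_q = 2·(r−1)^2·(q−1).
MRS = (q−1)/(r−1).
Tangency: set MRS = p_r/p_q = 9/12 = 0.75.
So (q − 1)/(r − 1) = 0.75, i.e. (q − 1) = 0.75·(r − 1).
Rewrite the budget in excess-of-subsistence terms: 9·(r − 1) + 12·(q − 1) = 165 − 9·1 − 12·1 = 144.
Substituting, 18·(r − 1) = 144, so r − 1 = 8 and r* = 9.
Then q − 1 = 0.75·8 = 6, so q* = 7.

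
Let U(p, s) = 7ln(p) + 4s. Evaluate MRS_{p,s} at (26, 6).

MRS = 7/104

MU_p = 7/p, MU_s = 4.
MRS = 7/p ÷ 4.
At (26, 6): MRS = 7/104.
The indifference curve has slope −7/104 at this bundle.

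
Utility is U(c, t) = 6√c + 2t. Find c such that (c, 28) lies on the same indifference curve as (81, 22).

c = 49

U(81, 22) = 98.
Set U(c, 28) = 98 and solve.
With t = 28: 6√c = 98 − 2·28 = 42, so √c = 7 and c = 49.
Check: U(49, 28) = 98.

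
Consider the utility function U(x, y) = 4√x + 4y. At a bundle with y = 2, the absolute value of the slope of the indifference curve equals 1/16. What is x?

x = 64

MU_x = 4/(2√x), MU_y = 4.
MRS = 4/(2√x) ÷ 4.
MRS depends only on x: 0.5/√x = 1/16 ⇒ √x = 0.5/(1/16) = 8 ⇒ x = 64.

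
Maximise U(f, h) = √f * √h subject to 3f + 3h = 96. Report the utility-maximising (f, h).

MU_f = 0.5·f^(-0.5)·√h and MU_h = 0.5·√f·h^(-0.5).
MRS = MU_f/MU_h = h/f.
Tangency: set MRS = p_f/p_h = 3/3 = 1.
So h/f = 1, i.e. h = f.
Substitute into the budget 3·f + 3·h = 96: 6·f = 96, so f* = 16.
Then h* = 16.

f* = 16, h* = 16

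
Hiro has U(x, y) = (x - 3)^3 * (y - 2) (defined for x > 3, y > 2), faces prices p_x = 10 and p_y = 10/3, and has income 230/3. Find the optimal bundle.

x* = 6, y* = 5

MU_x = 3·(x−3)^2·(y−2), MU_y = (x−3)^3.
MRS = (3/1)·(y−2)/(x−3).
Tangency: set MRS = p_x/p_y = 10/(10/3) = 3.
So (3/1)·(y − 2)/(x − 3) = 3, i.e. (y − 2) = (x − 3).
Rewrite the budget in excess-of-subsistence terms: 10·(x − 3) + (10/3)·(y − 2) = 230/3 − 10·3 − (10/3)·2 = 40.
Substituting, (40/3)·(x − 3) = 40, so x − 3 = 3 and x* = 6.
Then y − 2 = 3, so y* = 5.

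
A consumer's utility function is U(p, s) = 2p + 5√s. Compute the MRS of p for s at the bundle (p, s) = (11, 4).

MU_p = 2, MU_s = 5/(2√s).
MRS = 2 ÷ (5/(2√s)).
At (11, 4): MRS = 1.6.
So at (11, 4) the consumer would give up 1.6 units of s for one more unit of p.

MRS = 1.6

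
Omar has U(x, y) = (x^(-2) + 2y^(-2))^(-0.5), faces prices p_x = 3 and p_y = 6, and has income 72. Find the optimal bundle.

x* = 8, y* = 8

For CES with ρ = -2, MRS = (1/2)·(y/x)^3.
Tangency: set MRS = p_x/p_y = 3/6 = 0.5.
So (y/x)^3 = 1; taking the cube root, y/x = 1, i.e. y = x.
Substitute into the budget 3·x + 6·y = 72: 9·x = 72, so x* = 8 and y* = 8.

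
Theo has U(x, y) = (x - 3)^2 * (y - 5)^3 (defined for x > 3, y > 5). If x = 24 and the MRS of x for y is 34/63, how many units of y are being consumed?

MU_x = 2·(x−3)·(y−5)^3, MU_y = 3·(x−3)^2·(y−5)^2.
MRS = (2/3)·(y−5)/(x−3).
Substitute x = 24: MRS = (y − 5)/31.5. Setting this equal to 34/63 gives y − 5 = (34/63)·31.5 = 17, so y = 22.

y = 22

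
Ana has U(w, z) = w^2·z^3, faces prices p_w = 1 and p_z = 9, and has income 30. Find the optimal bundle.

w* = 12, z* = 2

MU_w = 2·w·z^3 and MU_z = 3·w^2·z^2.
MRS = MU_w/MU_z = (2/3)·z/w.
Tangency: set MRS = p_w/p_z = 1/9.
So (2/3)·z/w = 1/9, i.e. z = (1/6)·w.
Substitute into the budget 1·w + 9·z = 30: 2.5·w = 30, so w* = 12.
Then z* = (1/6)·12 = 2.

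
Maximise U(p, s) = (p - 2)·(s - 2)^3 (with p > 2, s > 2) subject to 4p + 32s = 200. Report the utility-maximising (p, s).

MU_p = (s−2)^3, MU_s = 3·(p−2)·(s−2)^2.
MRS = (1/3)·(s−2)/(p−2).
Tangency: set MRS = p_p/p_s = 4/32 = 0.125.
So (1/3)·(s − 2)/(p − 2) = 0.125, i.e. (s − 2) = 0.375·(p − 2).
Rewrite the budget in excess-of-subsistence terms: 4·(p − 2) + 32·(s − 2) = 200 − 4·2 − 32·2 = 128.
Substituting, 16·(p − 2) = 128, so p − 2 = 8 and p* = 10.
Then s − 2 = 0.375·8 = 3, so s* = 5.

p* = 10, s* = 5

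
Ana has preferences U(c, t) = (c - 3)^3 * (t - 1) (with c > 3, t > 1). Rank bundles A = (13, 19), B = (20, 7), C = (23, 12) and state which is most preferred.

Evaluate utility at each bundle:
U(A) = 18000.
U(B) = 29478.
U(C) = 88000.
Highest utility is C, so C ≻ B ≻ A.

Bundle C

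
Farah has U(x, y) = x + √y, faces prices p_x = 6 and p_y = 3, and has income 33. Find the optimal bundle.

x* = 5, y* = 1

MU_x = 1, MU_y = 1/(2√y).
MRS = 1 ÷ (1/(2√y)).
Tangency: set MRS = p_x/p_y = 6/3 = 2.
MRS depends only on y: 2·√y = 2 ⇒ √y = 2/2 = 1 ⇒ y* = 1.
From the budget, 6·x = 33 − 3·1 = 30, so x* = 5.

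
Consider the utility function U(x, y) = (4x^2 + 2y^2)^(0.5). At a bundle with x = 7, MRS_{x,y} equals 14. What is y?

y = 1

For CES with ρ = 2, MRS = (4/2)·(y/x)^(-1).
Setting (4/2)·(y/7)^(-1) = 14 gives (y/7)^(-1) = 7, so y/7 = 1/7 and y = 1.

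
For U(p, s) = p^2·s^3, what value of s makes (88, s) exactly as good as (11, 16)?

U(11, 16) = 495616.
Set U(88, s) = 495616 and solve.
With p = 88: 88^2 = 7744, so s^3 = 495616/7744 = 64; taking the cube root, s = 4.
Check: U(88, 4) = 495616.

s = 4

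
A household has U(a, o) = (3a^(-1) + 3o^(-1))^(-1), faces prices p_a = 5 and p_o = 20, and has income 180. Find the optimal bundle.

For CES with ρ = -1, MRS = (o/a)^2.
Tangency: set MRS = p_a/p_o = 5/20 = 0.25.
So (o/a)^2 = 0.25; taking the square root, o/a = 0.5, i.e. o = 0.5·a.
Substitute into the budget 5·a + 20·o = 180: 15·a = 180, so a* = 12 and o* = 0.5·12 = 6.

a* = 12, o* = 6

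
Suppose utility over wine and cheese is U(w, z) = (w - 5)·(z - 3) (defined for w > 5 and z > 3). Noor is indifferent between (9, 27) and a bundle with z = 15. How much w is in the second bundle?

w = 13

U(9, 27) = 96.
Set U(w, 15) = 96 and solve.
With z = 15: (15 − 3) = 12, so (w − 5) = 96/12 = 8.
So w = 5 + 8 = 13.
Check: U(13, 15) = 96.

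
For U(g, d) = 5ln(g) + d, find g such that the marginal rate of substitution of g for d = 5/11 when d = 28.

MU_g = 5/g, MU_d = 1.
MRS = 5/g ÷ 1.
MRS depends only on g: 5/g = 5/11 ⇒ g = 5/(5/11) = 11.

g = 11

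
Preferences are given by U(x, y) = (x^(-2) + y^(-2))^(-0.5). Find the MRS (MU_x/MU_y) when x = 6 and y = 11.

For CES with ρ = -2, MRS = (y/x)^3.
At (6, 11): MRS = 1331/216.
So at (6, 11) the consumer would give up 1331/216 units of y for one more unit of x.

MRS = 1331/216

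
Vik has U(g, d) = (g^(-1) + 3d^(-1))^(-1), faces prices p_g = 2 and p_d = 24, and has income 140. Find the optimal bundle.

For CES with ρ = -1, MRS = (1/3)·(d/g)^2.
Tangency: set MRS = p_g/p_d = 2/24 = 1/12.
So (d/g)^2 = 0.25; taking the square root, d/g = 0.5, i.e. d = 0.5·g.
Substitute into the budget 2·g + 24·d = 140: 14·g = 140, so g* = 10 and d* = 0.5·10 = 5.

g* = 10, d* = 5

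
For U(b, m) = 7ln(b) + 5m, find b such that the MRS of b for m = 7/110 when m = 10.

MU_b = 7/b, MU_m = 5.
MRS = 7/b ÷ 5.
MRS depends only on b: 1.4/b = 7/110 ⇒ b = 1.4/(7/110) = 22.

b = 22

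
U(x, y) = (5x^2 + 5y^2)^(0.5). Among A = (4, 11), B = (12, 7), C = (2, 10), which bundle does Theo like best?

Evaluate utility at each bundle:
U(A) = 26.173.
U(B) = 31.064.
U(C) = 22.804.
Highest utility is B, so B ≻ A ≻ C.

Bundle B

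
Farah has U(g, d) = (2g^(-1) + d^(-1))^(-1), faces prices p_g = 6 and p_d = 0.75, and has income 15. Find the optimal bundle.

g* = 2, d* = 4

For CES with ρ = -1, MRS = (2/1)·(d/g)^2.
Tangency: set MRS = p_g/p_d = 6/0.75 = 8.
So (d/g)^2 = 4; taking the square root, d/g = 2, i.e. d = 2·g.
Substitute into the budget 6·g + 0.75·d = 15: 7.5·g = 15, so g* = 2 and d* = 2·2 = 4.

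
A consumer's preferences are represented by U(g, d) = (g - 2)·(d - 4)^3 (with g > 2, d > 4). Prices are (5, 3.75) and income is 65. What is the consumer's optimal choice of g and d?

MU_g = (d−4)^3, MU_d = 3·(g−2)·(d−4)^2.
MRS = (1/3)·(d−4)/(g−2).
Tangency: set MRS = p_g/p_d = 5/3.75 = 4/3.
So (1/3)·(d − 4)/(g − 2) = 4/3, i.e. (d − 4) = 4·(g − 2).
Rewrite the budget in excess-of-subsistence terms: 5·(g − 2) + 3.75·(d − 4) = 65 − 5·2 − 3.75·4 = 40.
Substituting, 20·(g − 2) = 40, so g − 2 = 2 and g* = 4.
Then d − 4 = 4·2 = 8, so d* = 12.

g* = 4, d* = 12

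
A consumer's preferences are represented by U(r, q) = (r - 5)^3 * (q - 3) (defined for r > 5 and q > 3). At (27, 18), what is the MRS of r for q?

MU_r = 3·(r−5)^2·(q−3), MU_q = (r−5)^3.
MRS = (3/1)·(q−3)/(r−5).
At (27, 18): MRS = 45/22.
The indifference curve has slope −45/22 at this bundle.

MRS = 45/22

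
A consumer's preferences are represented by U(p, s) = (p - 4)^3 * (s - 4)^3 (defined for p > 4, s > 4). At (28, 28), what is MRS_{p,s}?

MRS = 1

MU_p = 3·(p−4)^2·(s−4)^3, MU_s = 3·(p−4)^3·(s−4)^2.
MRS = (s−4)/(p−4).
At (28, 28): MRS = 1.
So at (28, 28) the consumer would give up 1 units of s for one more unit of p.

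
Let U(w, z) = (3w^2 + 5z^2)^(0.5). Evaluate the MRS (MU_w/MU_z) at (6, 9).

For CES with ρ = 2, MRS = (3/5)·(z/w)^(-1).
At (6, 9): MRS = 0.4.
So at (6, 9) the consumer would give up 0.4 units of z for one more unit of w.

MRS = 0.4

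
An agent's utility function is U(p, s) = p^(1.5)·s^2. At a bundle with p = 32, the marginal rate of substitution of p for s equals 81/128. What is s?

s = 27

MU_p = 1.5·√p·s^2 and MU_s = 2·p^(1.5)·s.
MRS = MU_p/MU_s = (0.75)·s/p.
Substitute p = 32: MRS = s/(128/3). Setting s/(128/3) = 81/128 gives s = (81/128)·(128/3) = 27.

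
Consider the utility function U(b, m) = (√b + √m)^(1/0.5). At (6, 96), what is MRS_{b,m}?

For CES with ρ = 0.5, MRS = √(m/b).
At (6, 96): MRS = 4.
That is, one extra unit of b is worth 4 units of m at the margin.

MRS = 4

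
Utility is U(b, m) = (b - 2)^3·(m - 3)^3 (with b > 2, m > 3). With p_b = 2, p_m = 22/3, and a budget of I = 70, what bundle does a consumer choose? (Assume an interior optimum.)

b* = 13, m* = 6

MU_b = 3·(b−2)^2·(m−3)^3, MU_m = 3·(b−2)^3·(m−3)^2.
MRS = (m−3)/(b−2).
Tangency: set MRS = p_b/p_m = 2/(22/3) = 3/11.
So (m − 3)/(b − 2) = 3/11, i.e. (m − 3) = (3/11)·(b − 2).
Rewrite the budget in excess-of-subsistence terms: 2·(b − 2) + (22/3)·(m − 3) = 70 − 2·2 − (22/3)·3 = 44.
Substituting, 4·(b − 2) = 44, so b − 2 = 11 and b* = 13.
Then m − 3 = (3/11)·11 = 3, so m* = 6.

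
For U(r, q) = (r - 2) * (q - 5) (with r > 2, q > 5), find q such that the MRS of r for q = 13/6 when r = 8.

q = 18

MU_r = (q−5), MU_q = (r−2).
MRS = (q−5)/(r−2).
Substitute r = 8: MRS = (q − 5)/6. Setting this equal to 13/6 gives q − 5 = (13/6)·6 = 13, so q = 18.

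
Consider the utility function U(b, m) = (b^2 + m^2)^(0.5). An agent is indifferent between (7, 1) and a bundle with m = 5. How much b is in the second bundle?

U depends on (b, m) only through S = b^2 + m^2, so equal utility means equal S. At (7, 1): S = 50.
With m = 5: 5^2 = 25, so b^2 = 50 − 25 = 25.
Hence b = √25 = 5.
Check: U(5, 5) = 7.0711.

b = 5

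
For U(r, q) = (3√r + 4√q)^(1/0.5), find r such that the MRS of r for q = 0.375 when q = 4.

r = 16

For CES with ρ = 0.5, MRS = (3/4)·√(q/r).
Setting (3/4)·√(4/r) = 0.375 gives √(4/r) = 0.5, so 4/r = 0.25 and r = 16.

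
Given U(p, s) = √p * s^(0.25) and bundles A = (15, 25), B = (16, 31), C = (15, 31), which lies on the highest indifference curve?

Bundle B

Evaluate utility at each bundle:
U(A) = 8.660.
U(B) = 9.438.
U(C) = 9.139.
Highest utility is B, so B ≻ C ≻ A.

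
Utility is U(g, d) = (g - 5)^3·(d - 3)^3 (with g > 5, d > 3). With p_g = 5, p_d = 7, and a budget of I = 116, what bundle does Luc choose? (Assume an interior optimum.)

MU_g = 3·(g−5)^2·(d−3)^3, MU_d = 3·(g−5)^3·(d−3)^2.
MRS = (d−3)/(g−5).
Tangency: set MRS = p_g/p_d = 5/7.
So (d − 3)/(g − 5) = 5/7, i.e. (d − 3) = (5/7)·(g − 5).
Rewrite the budget in excess-of-subsistence terms: 5·(g − 5) + 7·(d − 3) = 116 − 5·5 − 7·3 = 70.
Substituting, 10·(g − 5) = 70, so g − 5 = 7 and g* = 12.
Then d − 3 = (5/7)·7 = 5, so d* = 8.

g* = 12, d* = 8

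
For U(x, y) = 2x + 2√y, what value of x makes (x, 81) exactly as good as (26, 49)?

U(26, 49) = 66.
Set U(x, 81) = 66 and solve.
With y = 81: √81 = 9, so 2x = 66 − 2·9 = 48 and x = 24.
Check: U(24, 81) = 66.

x = 24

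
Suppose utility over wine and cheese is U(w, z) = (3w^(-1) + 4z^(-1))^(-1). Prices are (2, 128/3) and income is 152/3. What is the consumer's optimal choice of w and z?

w* = 4, z* = 1

For CES with ρ = -1, MRS = (3/4)·(z/w)^2.
Tangency: set MRS = p_w/p_z = 2/(128/3) = 3/64.
So (z/w)^2 = 1/16; taking the square root, z/w = 0.25, i.e. z = 0.25·w.
Substitute into the budget 2·w + (128/3)·z = 152/3: (38/3)·w = 152/3, so w* = 4 and z* = 0.25·4 = 1.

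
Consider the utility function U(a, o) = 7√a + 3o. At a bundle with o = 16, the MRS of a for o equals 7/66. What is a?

MU_a = 7/(2√a), MU_o = 3.
MRS = 7/(2√a) ÷ 3.
MRS depends only on a: (7/6)/√a = 7/66 ⇒ √a = (7/6)/(7/66) = 11 ⇒ a = 121.

a = 121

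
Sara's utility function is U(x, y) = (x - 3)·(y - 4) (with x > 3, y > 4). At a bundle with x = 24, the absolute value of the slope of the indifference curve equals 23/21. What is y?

y = 27

MU_x = (y−4), MU_y = (x−3).
MRS = (y−4)/(x−3).
Substitute x = 24: MRS = (y − 4)/21. Setting this equal to 23/21 gives y − 4 = (23/21)·21 = 23, so y = 27.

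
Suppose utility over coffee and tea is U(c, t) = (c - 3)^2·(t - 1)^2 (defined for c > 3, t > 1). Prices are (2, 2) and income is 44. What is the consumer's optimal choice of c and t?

MU_c = 2·(c−3)·(t−1)^2, MU_t = 2·(c−3)^2·(t−1).
MRS = (t−1)/(c−3).
Tangency: set MRS = p_c/p_t = 2/2 = 1.
So (t − 1)/(c − 3) = 1, i.e. (t − 1) = (c − 3).
Rewrite the budget in excess-of-subsistence terms: 2·(c − 3) + 2·(t − 1) = 44 − 2·3 − 2·1 = 36.
Substituting, 4·(c − 3) = 36, so c − 3 = 9 and c* = 12.
Then t − 1 = 9, so t* = 10.

c* = 12, t* = 10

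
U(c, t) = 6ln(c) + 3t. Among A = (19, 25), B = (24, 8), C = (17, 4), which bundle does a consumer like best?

Bundle A

Evaluate utility at each bundle:
U(A) = 92.667.
U(B) = 43.068.
U(C) = 28.999.
Highest utility is A, so A ≻ B ≻ C.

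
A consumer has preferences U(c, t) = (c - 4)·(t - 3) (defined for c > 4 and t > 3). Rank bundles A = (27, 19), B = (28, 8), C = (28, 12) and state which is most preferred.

Evaluate utility at each bundle:
U(A) = 368.
U(B) = 120.
U(C) = 216.
Highest utility is A, so A ≻ C ≻ B.

Bundle A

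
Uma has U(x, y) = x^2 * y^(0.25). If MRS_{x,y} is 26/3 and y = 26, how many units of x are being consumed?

MU_x = 2·x·y^(0.25) and MU_y = 0.25·x^2·y^(-0.75).
MRS = MU_x/MU_y = (8)·y/x.
Substitute y = 26: MRS = 208/x. Setting 208/x = 26/3 gives x = 208/(26/3) = 24.

x = 24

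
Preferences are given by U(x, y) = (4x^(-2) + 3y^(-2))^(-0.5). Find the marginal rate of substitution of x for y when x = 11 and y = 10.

MRS = 4000/3993

For CES with ρ = -2, MRS = (4/3)·(y/x)^3.
At (11, 10): MRS = 4000/3993.
That is, one extra unit of x is worth 4000/3993 units of y at the margin.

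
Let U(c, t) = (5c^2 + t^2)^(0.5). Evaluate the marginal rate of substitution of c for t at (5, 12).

MRS = 25/12

For CES with ρ = 2, MRS = (5/1)·(t/c)^(-1).
At (5, 12): MRS = 25/12.
So at (5, 12) the consumer would give up 25/12 units of t for one more unit of c.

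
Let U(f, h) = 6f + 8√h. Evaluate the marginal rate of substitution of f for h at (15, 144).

MU_f = 6, MU_h = 8/(2√h).
MRS = 6 ÷ (8/(2√h)).
At (15, 144): MRS = 18.
That is, one extra unit of f is worth 18 units of h at the margin.

MRS = 18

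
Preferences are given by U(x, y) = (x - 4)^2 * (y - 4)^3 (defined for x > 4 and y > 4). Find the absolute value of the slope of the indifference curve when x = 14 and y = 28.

MU_x = 2·(x−4)·(y−4)^3, MU_y = 3·(x−4)^2·(y−4)^2.
MRS = (2/3)·(y−4)/(x−4).
At (14, 28): MRS = 1.6.
The indifference curve has slope −1.6 at this bundle.

MRS = 1.6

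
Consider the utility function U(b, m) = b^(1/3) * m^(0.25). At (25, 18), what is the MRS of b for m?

MRS = 24/25

MU_b = 1/3·b^(-2/3)·m^(0.25) and MU_m = 0.25·b^(1/3)·m^(-0.75).
MRS = MU_b/MU_m = (4/3)·m/b.
At (25, 18): MRS = 24/25.
That is, one extra unit of b is worth 24/25 units of m at the margin.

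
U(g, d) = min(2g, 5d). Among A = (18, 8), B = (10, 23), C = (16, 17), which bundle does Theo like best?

Bundle A

Evaluate utility at each bundle:
U(A) = 36.
U(B) = 20.
U(C) = 32.
Highest utility is A, so A ≻ C ≻ B.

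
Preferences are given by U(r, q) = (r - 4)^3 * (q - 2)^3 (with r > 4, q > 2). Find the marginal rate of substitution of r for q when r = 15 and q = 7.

MRS = 5/11

MU_r = 3·(r−4)^2·(q−2)^3, MU_q = 3·(r−4)^3·(q−2)^2.
MRS = (q−2)/(r−4).
At (15, 7): MRS = 5/11.
So at (15, 7) the consumer would give up 5/11 units of q for one more unit of r.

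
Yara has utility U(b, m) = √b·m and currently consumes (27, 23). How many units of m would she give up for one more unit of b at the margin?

MU_b = 0.5·b^(-0.5)·m and MU_m = √b.
MRS = MU_b/MU_m = (0.5)·m/b.
At (27, 23): MRS = 23/54.
That is, one extra unit of b is worth 23/54 units of m at the margin.

MRS = 23/54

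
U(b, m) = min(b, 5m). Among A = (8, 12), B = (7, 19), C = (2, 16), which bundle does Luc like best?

Evaluate utility at each bundle:
U(A) = 8.
U(B) = 7.
U(C) = 2.
Highest utility is A, so A ≻ B ≻ C.

Bundle A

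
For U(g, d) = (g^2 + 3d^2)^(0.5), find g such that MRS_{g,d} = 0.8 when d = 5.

For CES with ρ = 2, MRS = (1/3)·(d/g)^(-1).
Setting (1/3)·(5/g)^(-1) = 0.8 gives (5/g)^(-1) = 2.4, so 5/g = 5/12 and g = 12.

g = 12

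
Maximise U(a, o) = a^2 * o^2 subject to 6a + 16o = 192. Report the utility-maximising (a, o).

a* = 16, o* = 6

MU_a = 2·a·o^2 and MU_o = 2·a^2·o.
MRS = MU_a/MU_o = o/a.
Tangency: set MRS = p_a/p_o = 6/16 = 0.375.
So o/a = 0.375, i.e. o = 0.375·a.
Substitute into the budget 6·a + 16·o = 192: 12·a = 192, so a* = 16.
Then o* = 0.375·16 = 6.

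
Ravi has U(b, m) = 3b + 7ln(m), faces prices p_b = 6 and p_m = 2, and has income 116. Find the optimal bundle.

b* = 17, m* = 7

MU_b = 3, MU_m = 7/m.
MRS = 3 ÷ (7/m).
Tangency: set MRS = p_b/p_m = 6/2 = 3.
MRS depends only on m: (3/7)·m = 3 ⇒ m* = 3/(3/7) = 7.
From the budget, 6·b = 116 − 2·7 = 102, so b* = 17.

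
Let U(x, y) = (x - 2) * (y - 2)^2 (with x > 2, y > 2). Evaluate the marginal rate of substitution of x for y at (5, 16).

MRS = 7/3

MU_x = (y−2)^2, MU_y = 2·(x−2)·(y−2).
MRS = (1/2)·(y−2)/(x−2).
At (5, 16): MRS = 7/3.
So at (5, 16) the consumer would give up 7/3 units of y for one more unit of x.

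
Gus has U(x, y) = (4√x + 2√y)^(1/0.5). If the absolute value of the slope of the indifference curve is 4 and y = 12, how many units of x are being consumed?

For CES with ρ = 0.5, MRS = (4/2)·√(y/x).
Setting (4/2)·√(12/x) = 4 gives √(12/x) = 2, so 12/x = 4 and x = 3.

x = 3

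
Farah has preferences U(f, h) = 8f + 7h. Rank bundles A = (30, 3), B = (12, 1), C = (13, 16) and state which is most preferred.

Evaluate utility at each bundle:
U(A) = 261.
U(B) = 103.
U(C) = 216.
Highest utility is A, so A ≻ C ≻ B.

Bundle A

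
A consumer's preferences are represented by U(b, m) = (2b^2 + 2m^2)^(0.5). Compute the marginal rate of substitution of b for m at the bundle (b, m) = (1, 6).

MRS = 1/6

For CES with ρ = 2, MRS = (m/b)^(-1).
At (1, 6): MRS = 1/6.
That is, one extra unit of b is worth 1/6 units of m at the margin.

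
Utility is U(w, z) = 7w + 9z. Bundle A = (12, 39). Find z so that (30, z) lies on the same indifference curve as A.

U(12, 39) = 435.
Set U(30, z) = 435 and solve.
7·30 + 9z = 435 ⇒ 9z = 225 ⇒ z = 25.
Check: U(30, 25) = 435.

z = 25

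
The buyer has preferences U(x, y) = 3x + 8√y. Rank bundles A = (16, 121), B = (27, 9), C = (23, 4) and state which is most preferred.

Bundle A

Evaluate utility at each bundle:
U(A) = 136.000.
U(B) = 105.000.
U(C) = 85.000.
Highest utility is A, so A ≻ B ≻ C.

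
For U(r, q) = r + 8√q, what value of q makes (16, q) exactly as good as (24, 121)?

q = 144

U(24, 121) = 112.
Set U(16, q) = 112 and solve.
With r = 16: 8√q = 112 − 16 = 96, so √q = 12 and q = 144.
Check: U(16, 144) = 112.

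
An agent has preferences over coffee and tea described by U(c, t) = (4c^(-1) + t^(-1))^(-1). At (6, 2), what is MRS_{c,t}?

MRS = 4/9

For CES with ρ = -1, MRS = (4/1)·(t/c)^2.
At (6, 2): MRS = 4/9.
That is, one extra unit of c is worth 4/9 units of t at the margin.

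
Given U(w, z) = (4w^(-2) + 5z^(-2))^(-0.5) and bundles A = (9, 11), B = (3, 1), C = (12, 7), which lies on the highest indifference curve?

Bundle A

Evaluate utility at each bundle:
U(A) = 3.320.
U(B) = 0.429.
U(C) = 2.775.
Highest utility is A, so A ≻ C ≻ B.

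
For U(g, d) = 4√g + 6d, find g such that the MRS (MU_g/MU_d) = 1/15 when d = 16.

MU_g = 4/(2√g), MU_d = 6.
MRS = 4/(2√g) ÷ 6.
MRS depends only on g: (1/3)/√g = 1/15 ⇒ √g = (1/3)/(1/15) = 5 ⇒ g = 25.

g = 25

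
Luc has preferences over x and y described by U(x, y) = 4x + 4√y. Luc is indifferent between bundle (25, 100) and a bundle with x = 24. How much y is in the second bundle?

y = 121

U(25, 100) = 140.
Set U(24, y) = 140 and solve.
With x = 24: 4√y = 140 − 4·24 = 44, so √y = 11 and y = 121.
Check: U(24, 121) = 140.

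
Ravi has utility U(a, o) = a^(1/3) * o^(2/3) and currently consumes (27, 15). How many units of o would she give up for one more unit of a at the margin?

MU_a = 1/3·a^(-2/3)·o^(2/3) and MU_o = 2/3·a^(1/3)·o^(-1/3).
MRS = MU_a/MU_o = (0.5)·o/a.
At (27, 15): MRS = 5/18.
The indifference curve has slope −5/18 at this bundle.

MRS = 5/18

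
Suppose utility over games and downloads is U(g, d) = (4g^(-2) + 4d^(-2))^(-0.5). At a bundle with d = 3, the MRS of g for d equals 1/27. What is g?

For CES with ρ = -2, MRS = (d/g)^3.
Setting (3/g)^3 = 1/27 gives 3/g = 1/3 and g = 9.

g = 9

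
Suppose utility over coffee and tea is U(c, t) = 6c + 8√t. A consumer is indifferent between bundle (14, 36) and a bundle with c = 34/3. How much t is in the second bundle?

t = 64

U(14, 36) = 132.
Set U(34/3, t) = 132 and solve.
With c = 34/3: 8√t = 132 − 6·34/3 = 64, so √t = 8 and t = 64.
Check: U(34/3, 64) = 132.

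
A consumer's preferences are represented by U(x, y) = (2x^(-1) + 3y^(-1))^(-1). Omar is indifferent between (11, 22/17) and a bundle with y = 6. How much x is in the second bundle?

x = 1

U depends on (x, y) only through S = 2x^(-1) + 3y^(-1), so equal utility means equal S. At (11, 22/17): S = 2.5.
With y = 6: 3·6^(-1) = 0.5, so 2x^(-1) = 2.5 − 0.5 = 2, i.e. x^(-1) = 1.
Hence x = 1/1 = 1.
Check: U(1, 6) = 0.4.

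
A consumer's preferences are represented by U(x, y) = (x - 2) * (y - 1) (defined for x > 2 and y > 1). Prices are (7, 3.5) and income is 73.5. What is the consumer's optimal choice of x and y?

MU_x = (y−1), MU_y = (x−2).
MRS = (y−1)/(x−2).
Tangency: set MRS = p_x/p_y = 7/3.5 = 2.
So (y − 1)/(x − 2) = 2, i.e. (y − 1) = 2·(x − 2).
Rewrite the budget in excess-of-subsistence terms: 7·(x − 2) + 3.5·(y − 1) = 73.5 − 7·2 − 3.5·1 = 56.
Substituting, 14·(x − 2) = 56, so x − 2 = 4 and x* = 6.
Then y − 1 = 2·4 = 8, so y* = 9.

x* = 6, y* = 9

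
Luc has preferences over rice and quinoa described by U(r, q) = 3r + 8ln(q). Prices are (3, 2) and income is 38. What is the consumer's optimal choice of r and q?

r* = 10, q* = 4

MU_r = 3, MU_q = 8/q.
MRS = 3 ÷ (8/q).
Tangency: set MRS = p_r/p_q = 3/2 = 1.5.
MRS depends only on q: 0.375·q = 1.5 ⇒ q* = 1.5/0.375 = 4.
From the budget, 3·r = 38 − 2·4 = 30, so r* = 10.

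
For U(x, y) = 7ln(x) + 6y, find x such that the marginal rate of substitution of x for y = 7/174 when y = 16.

x = 29

MU_x = 7/x, MU_y = 6.
MRS = 7/x ÷ 6.
MRS depends only on x: (7/6)/x = 7/174 ⇒ x = (7/6)/(7/174) = 29.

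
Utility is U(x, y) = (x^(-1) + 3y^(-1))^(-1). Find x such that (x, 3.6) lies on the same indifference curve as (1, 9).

U depends on (x, y) only through S = x^(-1) + 3y^(-1), so equal utility means equal S. At (1, 9): S = 4/3.
With y = 3.6: 3·3.6^(-1) = 5/6, so x^(-1) = 4/3 − 5/6 = 0.5.
Hence x = 1/0.5 = 2.
Check: U(2, 3.6) = 0.75.

x = 2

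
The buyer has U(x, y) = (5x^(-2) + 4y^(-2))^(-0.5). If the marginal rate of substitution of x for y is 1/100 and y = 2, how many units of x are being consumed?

x = 10

For CES with ρ = -2, MRS = (5/4)·(y/x)^3.
Setting (5/4)·(2/x)^3 = 1/100 gives (2/x)^3 = 1/125, so 2/x = 0.2 and x = 10.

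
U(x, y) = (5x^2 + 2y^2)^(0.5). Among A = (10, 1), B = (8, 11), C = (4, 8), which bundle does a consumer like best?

Evaluate utility at each bundle:
U(A) = 22.405.
U(B) = 23.707.
U(C) = 14.422.
Highest utility is B, so B ≻ A ≻ C.

Bundle B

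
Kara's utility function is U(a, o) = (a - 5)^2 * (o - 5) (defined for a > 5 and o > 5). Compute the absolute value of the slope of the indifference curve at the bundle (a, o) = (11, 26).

MRS = 7

MU_a = 2·(a−5)·(o−5), MU_o = (a−5)^2.
MRS = (2/1)·(o−5)/(a−5).
At (11, 26): MRS = 7.
So at (11, 26) the consumer would give up 7 units of o for one more unit of a.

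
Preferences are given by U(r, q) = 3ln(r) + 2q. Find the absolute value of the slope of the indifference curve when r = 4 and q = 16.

MRS = 0.375

MU_r = 3/r, MU_q = 2.
MRS = 3/r ÷ 2.
At (4, 16): MRS = 0.375.
So at (4, 16) the consumer would give up 0.375 units of q for one more unit of r.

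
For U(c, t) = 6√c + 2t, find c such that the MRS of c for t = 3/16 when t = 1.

c = 64

MU_c = 6/(2√c), MU_t = 2.
MRS = 6/(2√c) ÷ 2.
MRS depends only on c: 1.5/√c = 3/16 ⇒ √c = 1.5/(3/16) = 8 ⇒ c = 64.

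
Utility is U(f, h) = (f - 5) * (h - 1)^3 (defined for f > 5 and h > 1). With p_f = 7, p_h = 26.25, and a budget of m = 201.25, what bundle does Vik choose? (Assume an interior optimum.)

MU_f = (h−1)^3, MU_h = 3·(f−5)·(h−1)^2.
MRS = (1/3)·(h−1)/(f−5).
Tangency: set MRS = p_f/p_h = 7/26.25 = 4/15.
So (1/3)·(h − 1)/(f − 5) = 4/15, i.e. (h − 1) = 0.8·(f − 5).
Rewrite the budget in excess-of-subsistence terms: 7·(f − 5) + 26.25·(h − 1) = 201.25 − 7·5 − 26.25·1 = 140.
Substituting, 28·(f − 5) = 140, so f − 5 = 5 and f* = 10.
Then h − 1 = 0.8·5 = 4, so h* = 5.

f* = 10, h* = 5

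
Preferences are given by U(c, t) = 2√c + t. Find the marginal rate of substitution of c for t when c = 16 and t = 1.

MRS = 0.25

MU_c = 2/(2√c), MU_t = 1.
MRS = 2/(2√c) ÷ 1.
At (16, 1): MRS = 0.25.
That is, one extra unit of c is worth 0.25 units of t at the margin.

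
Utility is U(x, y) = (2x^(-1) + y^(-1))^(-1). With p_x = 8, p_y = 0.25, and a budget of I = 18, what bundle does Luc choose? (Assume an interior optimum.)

For CES with ρ = -1, MRS = (2/1)·(y/x)^2.
Tangency: set MRS = p_x/p_y = 8/0.25 = 32.
So (y/x)^2 = 16; taking the square root, y/x = 4, i.e. y = 4·x.
Substitute into the budget 8·x + 0.25·y = 18: 9·x = 18, so x* = 2 and y* = 4·2 = 8.

x* = 2, y* = 8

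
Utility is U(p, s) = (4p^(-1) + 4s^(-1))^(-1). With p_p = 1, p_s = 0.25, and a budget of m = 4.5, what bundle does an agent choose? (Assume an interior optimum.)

p* = 3, s* = 6

For CES with ρ = -1, MRS = (s/p)^2.
Tangency: set MRS = p_p/p_s = 1/0.25 = 4.
So (s/p)^2 = 4; taking the square root, s/p = 2, i.e. s = 2·p.
Substitute into the budget 1·p + 0.25·s = 4.5: 1.5·p = 4.5, so p* = 3 and s* = 2·3 = 6.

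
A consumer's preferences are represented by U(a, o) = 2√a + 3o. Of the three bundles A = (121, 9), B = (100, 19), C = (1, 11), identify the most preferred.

Evaluate utility at each bundle:
U(A) = 49.000.
U(B) = 77.000.
U(C) = 35.000.
Highest utility is B, so B ≻ A ≻ C.

Bundle B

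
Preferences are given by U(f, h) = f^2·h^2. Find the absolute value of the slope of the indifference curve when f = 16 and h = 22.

MRS = 1.375

MU_f = 2·f·h^2 and MU_h = 2·f^2·h.
MRS = MU_f/MU_h = h/f.
At (16, 22): MRS = 1.375.
The indifference curve has slope −1.375 at this bundle.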